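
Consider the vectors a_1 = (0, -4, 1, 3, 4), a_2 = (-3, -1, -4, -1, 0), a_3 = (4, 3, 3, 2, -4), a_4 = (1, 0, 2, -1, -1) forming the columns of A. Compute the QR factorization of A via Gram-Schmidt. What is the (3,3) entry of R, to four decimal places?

q_1 = a_1/‖a_1‖ = (0, -4, 1, 3, 4)/6.4807 = (0.0000, -0.6172, 0.1543, 0.4629, 0.6172).
r_{12} = q_1·a_2 = -0.4629.
u_2 = a_2 + 0.4629·q_1 = (-3.0000, -1.2857, -3.9286, -0.7857, 0.2857).
‖u_2‖ = 5.1755, so q_2 = (-0.5797, -0.2484, -0.7591, -0.1518, 0.0552).
r_{13} = q_1·a_3 = -2.9318; r_{23} = q_2·a_3 = -5.8656.
u_3 = a_3 + 2.9318·q_1 + 5.8656·q_2 = (0.6000, -0.2667, -1.0000, 2.4667, -1.8667).
r_{33} = ‖u_3‖ = 3.3166.

r_{33} = 3.3166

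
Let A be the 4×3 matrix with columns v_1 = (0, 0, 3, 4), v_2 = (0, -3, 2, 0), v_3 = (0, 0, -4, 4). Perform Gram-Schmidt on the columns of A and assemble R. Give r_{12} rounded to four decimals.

r_{12} = 1.2000

e_1 = v_1/‖v_1‖ = (0, 0, 3, 4)/5.0000 = (0.0000, 0.0000, 0.6000, 0.8000).
r_{12} = e_1·v_2 = 1.2000.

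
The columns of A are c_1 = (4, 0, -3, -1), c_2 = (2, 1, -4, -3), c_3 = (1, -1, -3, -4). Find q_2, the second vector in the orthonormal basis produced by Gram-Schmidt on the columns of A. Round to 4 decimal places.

q_2 = (-0.4951, 0.3218, -0.4333, -0.6808)

c_1 = (4, 0, -3, -1); ‖c_1‖ = 5.0990, so q_1 = (0.7845, 0.0000, -0.5883, -0.1961).
q_1·c_2 = 0.7845·2 + 0.0000·1 + (-0.5883)·(-4) + (-0.1961)·(-3) = 4.5107.
u_2 = c_2 − 4.5107·q_1 = (-1.5385, 1.0000, -1.3462, -2.1154).
‖u_2‖ = 3.1071, so q_2 = (-0.4951, 0.3218, -0.4333, -0.6808).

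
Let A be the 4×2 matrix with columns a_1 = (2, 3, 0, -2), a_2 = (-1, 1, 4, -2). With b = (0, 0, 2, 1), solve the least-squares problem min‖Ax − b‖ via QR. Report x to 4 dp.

a_1 = (2, 3, 0, -2); ‖a_1‖ = 4.1231, so q_1 = (0.4851, 0.7276, 0.0000, -0.4851).
q_1·a_2 = 0.4851·(-1) + 0.7276·1 + 0.0000·4 + (-0.4851)·(-2) = 1.2127.
u_2 = a_2 − 1.2127·q_1 = (-1.5882, 0.1176, 4.0000, -1.4118).
‖u_2‖ = 4.5309, so q_2 = (-0.3505, 0.0260, 0.8828, -0.3116).
Qᵀb = (-0.4851, 1.4541).
Back-substitute: x_2 = 1.4541/4.5309 = 0.3209.
x_1 = (-0.4851 − 1.2127·0.3209)/4.1231 = -0.2120.

x = (-0.2120, 0.3209)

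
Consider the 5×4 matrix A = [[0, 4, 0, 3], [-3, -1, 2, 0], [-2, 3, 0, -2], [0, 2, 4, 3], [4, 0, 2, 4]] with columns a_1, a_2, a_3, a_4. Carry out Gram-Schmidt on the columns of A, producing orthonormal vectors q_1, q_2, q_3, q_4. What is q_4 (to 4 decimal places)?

a_1 = (0, -3, -2, 0, 4); ‖a_1‖ = 5.3852, so q_1 = (0.0000, -0.5571, -0.3714, 0.0000, 0.7428).
q_1·a_2 = 0.0000·4 + (-0.5571)·(-1) + (-0.3714)·3 + 0.0000·2 + 0.7428·0 = -0.5571.
u_2 = a_2 + 0.5571·q_1 = (4.0000, -1.3103, 2.7931, 2.0000, 0.4138).
‖u_2‖ = 5.4488, so q_2 = (0.7341, -0.2405, 0.5126, 0.3671, 0.0759).
q_1·a_3 = 0.0000·0 + (-0.5571)·2 + (-0.3714)·0 + 0.0000·4 + 0.7428·2 = 0.3714; q_2·a_3 = 0.7341·0 + (-0.2405)·2 + 0.5126·0 + 0.3671·4 + 0.0759·2 = 1.1391.
u_3 = a_3 − 0.3714·q_1 − 1.1391·q_2 = (-0.8362, 2.4808, -0.4460, 3.5819, 1.6376).
‖u_3‖ = 4.7502, so q_3 = (-0.1760, 0.5223, -0.0939, 0.7540, 0.3447).
q_1·a_4 = 0.0000·3 + (-0.5571)·0 + (-0.3714)·(-2) + 0.0000·3 + 0.7428·4 = 3.7139; q_2·a_4 = 0.7341·3 + (-0.2405)·0 + 0.5126·(-2) + 0.3671·3 + 0.0759·4 = 2.5820; q_3·a_4 = (-0.1760)·3 + 0.5223·0 + (-0.0939)·(-2) + 0.7540·3 + 0.3447·4 = 3.3008.
u_4 = a_4 − 3.7139·q_1 − 2.5820·q_2 − 3.3008·q_3 = (1.6856, 0.9660, -1.6343, -0.4367, -0.0926).
‖u_4‖ = 2.5778, so q_4 = (0.6539, 0.3748, -0.6340, -0.1694, -0.0359).

q_4 = (0.6539, 0.3748, -0.6340, -0.1694, -0.0359)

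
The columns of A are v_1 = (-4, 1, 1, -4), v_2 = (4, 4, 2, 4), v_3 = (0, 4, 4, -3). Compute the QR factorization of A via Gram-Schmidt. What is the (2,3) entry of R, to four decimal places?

v_1 = (-4, 1, 1, -4); ‖v_1‖ = 5.8310, so e_1 = (-0.6860, 0.1715, 0.1715, -0.6860).
e_1·v_2 = (-0.6860)·4 + 0.1715·4 + 0.1715·2 + (-0.6860)·4 = -4.4590.
u_2 = v_2 + 4.4590·e_1 = (0.9412, 4.7647, 2.7647, 0.9412).
‖u_2‖ = 5.6672, so e_2 = (0.1661, 0.8407, 0.4878, 0.1661).
r_{23} = e_2·v_3 = 4.8161.

r_{23} = 4.8161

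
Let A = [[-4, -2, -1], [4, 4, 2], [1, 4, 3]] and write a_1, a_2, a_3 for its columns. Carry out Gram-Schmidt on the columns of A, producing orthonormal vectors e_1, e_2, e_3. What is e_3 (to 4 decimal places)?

a_1 = (-4, 4, 1); ‖a_1‖ = 5.7446, so e_1 = (-0.6963, 0.6963, 0.1741).
e_1·a_2 = (-0.6963)·(-2) + 0.6963·4 + 0.1741·4 = 4.8742.
u_2 = a_2 − 4.8742·e_1 = (1.3939, 0.6061, 3.1515).
‖u_2‖ = 3.4989, so e_2 = (0.3984, 0.1732, 0.9007).
e_1·a_3 = (-0.6963)·(-1) + 0.6963·2 + 0.1741·3 = 2.6112; e_2·a_3 = 0.3984·(-1) + 0.1732·2 + 0.9007·3 = 2.6502.
u_3 = a_3 − 2.6112·e_1 − 2.6502·e_2 = (-0.2376, -0.2772, 0.1584).
‖u_3‖ = 0.3980, so e_3 = (-0.5970, -0.6965, 0.3980).

e_3 = (-0.5970, -0.6965, 0.3980)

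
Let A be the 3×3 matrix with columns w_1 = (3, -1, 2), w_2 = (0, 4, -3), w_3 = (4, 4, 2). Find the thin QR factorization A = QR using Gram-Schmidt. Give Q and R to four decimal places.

Q = [[0.8018, 0.5071, -0.3162], [-0.2673, 0.7775, 0.5692], [0.5345, -0.3719, 0.7589]], R = [[3.7417, -2.6726, 3.2071], [0.0000, 4.2258, 4.3948], [0.0000, 0.0000, 2.5298]]

w_1 = (3, -1, 2); ‖w_1‖ = 3.7417, so q_1 = (0.8018, -0.2673, 0.5345).
q_1·w_2 = 0.8018·0 + (-0.2673)·4 + 0.5345·(-3) = -2.6726.
u_2 = w_2 + 2.6726·q_1 = (2.1429, 3.2857, -1.5714).
‖u_2‖ = 4.2258, so q_2 = (0.5071, 0.7775, -0.3719).
q_1·w_3 = 0.8018·4 + (-0.2673)·4 + 0.5345·2 = 3.2071; q_2·w_3 = 0.5071·4 + 0.7775·4 + (-0.3719)·2 = 4.3948.
u_3 = w_3 − 3.2071·q_1 − 4.3948·q_2 = (-0.8000, 1.4400, 1.9200).
‖u_3‖ = 2.5298, so q_3 = (-0.3162, 0.5692, 0.7589).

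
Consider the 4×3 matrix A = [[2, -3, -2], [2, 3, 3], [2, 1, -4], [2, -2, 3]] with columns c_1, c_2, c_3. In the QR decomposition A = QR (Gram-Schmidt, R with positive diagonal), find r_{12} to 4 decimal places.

r_{12} = -0.5000

q_1 = c_1/‖c_1‖ = (2, 2, 2, 2)/4.0000 = (0.5000, 0.5000, 0.5000, 0.5000).
r_{12} = q_1·c_2 = -0.5000.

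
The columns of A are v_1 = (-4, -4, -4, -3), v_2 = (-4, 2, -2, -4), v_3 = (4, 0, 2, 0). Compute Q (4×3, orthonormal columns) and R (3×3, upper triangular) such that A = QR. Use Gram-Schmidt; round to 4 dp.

v_1 = (-4, -4, -4, -3); ‖v_1‖ = 7.5498, so e_1 = (-0.5298, -0.5298, -0.5298, -0.3974).
e_1·v_2 = (-0.5298)·(-4) + (-0.5298)·2 + (-0.5298)·(-2) + (-0.3974)·(-4) = 3.7087.
u_2 = v_2 − 3.7087·e_1 = (-2.0351, 3.9649, -0.0351, -2.5263).
‖u_2‖ = 5.1230, so e_2 = (-0.3972, 0.7739, -0.0068, -0.4931).
e_1·v_3 = (-0.5298)·4 + (-0.5298)·0 + (-0.5298)·2 + (-0.3974)·0 = -3.1789; e_2·v_3 = (-0.3972)·4 + 0.7739·0 + (-0.0068)·2 + (-0.4931)·0 = -1.6027.
u_3 = v_3 + 3.1789·e_1 + 1.6027·e_2 = (1.6791, -0.4439, 0.3048, -2.0535).
‖u_3‖ = 2.7067, so e_3 = (0.6204, -0.1640, 0.1126, -0.7587).

Q = [[-0.5298, -0.3972, 0.6204], [-0.5298, 0.7739, -0.1640], [-0.5298, -0.0068, 0.1126], [-0.3974, -0.4931, -0.7587]], R = [[7.5498, 3.7087, -3.1789], [0.0000, 5.1230, -1.6027], [0.0000, 0.0000, 2.7067]]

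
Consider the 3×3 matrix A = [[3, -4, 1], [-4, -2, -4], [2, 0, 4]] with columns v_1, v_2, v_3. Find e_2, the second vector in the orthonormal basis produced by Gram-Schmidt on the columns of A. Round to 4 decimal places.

e_2 = (-0.8132, -0.5786, 0.0626)

e_1 = v_1/‖v_1‖ = (3, -4, 2)/5.3852 = (0.5571, -0.7428, 0.3714).
r_{12} = e_1·v_2 = -0.7428.
u_2 = v_2 + 0.7428·e_1 = (-3.5862, -2.5517, 0.2759).
‖u_2‖ = 4.4100, so e_2 = (-0.8132, -0.5786, 0.0626).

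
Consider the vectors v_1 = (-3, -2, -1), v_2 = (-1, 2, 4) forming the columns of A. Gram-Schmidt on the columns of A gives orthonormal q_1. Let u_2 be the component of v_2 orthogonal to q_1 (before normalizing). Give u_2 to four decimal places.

q_1 = v_1/‖v_1‖ = (-3, -2, -1)/3.7417 = (-0.8018, -0.5345, -0.2673).
r_{12} = q_1·v_2 = -1.3363.
u_2 = v_2 + 1.3363·q_1 = (-2.0714, 1.2857, 3.6429).

u_2 = (-2.0714, 1.2857, 3.6429)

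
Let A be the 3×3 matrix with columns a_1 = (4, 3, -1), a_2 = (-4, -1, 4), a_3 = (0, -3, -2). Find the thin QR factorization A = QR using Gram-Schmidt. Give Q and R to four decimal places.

Q = [[0.7845, -0.1297, 0.6064], [0.5883, 0.4649, -0.6616], [-0.1961, 0.8758, 0.4411]], R = [[5.0990, -4.5107, -1.3728], [0.0000, 3.5572, -3.1464], [0.0000, 0.0000, 1.1026]]

a_1 = (4, 3, -1); ‖a_1‖ = 5.0990, so e_1 = (0.7845, 0.5883, -0.1961).
e_1·a_2 = 0.7845·(-4) + 0.5883·(-1) + (-0.1961)·4 = -4.5107.
u_2 = a_2 + 4.5107·e_1 = (-0.4615, 1.6538, 3.1154).
‖u_2‖ = 3.5572, so e_2 = (-0.1297, 0.4649, 0.8758).
e_1·a_3 = 0.7845·0 + 0.5883·(-3) + (-0.1961)·(-2) = -1.3728; e_2·a_3 = (-0.1297)·0 + 0.4649·(-3) + 0.8758·(-2) = -3.1464.
u_3 = a_3 + 1.3728·e_1 + 3.1464·e_2 = (0.6687, -0.7295, 0.4863).
‖u_3‖ = 1.1026, so e_3 = (0.6064, -0.6616, 0.4411).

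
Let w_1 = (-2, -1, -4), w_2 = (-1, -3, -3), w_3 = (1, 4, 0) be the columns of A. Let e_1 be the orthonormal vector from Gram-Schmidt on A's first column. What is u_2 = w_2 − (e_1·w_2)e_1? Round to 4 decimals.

w_1 = (-2, -1, -4); ‖w_1‖ = 4.5826, so e_1 = (-0.4364, -0.2182, -0.8729).
e_1·w_2 = (-0.4364)·(-1) + (-0.2182)·(-3) + (-0.8729)·(-3) = 3.7097.
u_2 = w_2 − 3.7097·e_1 = (0.6190, -2.1905, 0.2381).

u_2 = (0.6190, -2.1905, 0.2381)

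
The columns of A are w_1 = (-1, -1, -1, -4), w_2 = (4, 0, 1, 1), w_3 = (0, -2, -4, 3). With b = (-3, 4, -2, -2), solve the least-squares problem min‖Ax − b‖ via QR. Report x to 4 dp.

w_1 = (-1, -1, -1, -4); ‖w_1‖ = 4.3589, so e_1 = (-0.2294, -0.2294, -0.2294, -0.9177).
e_1·w_2 = (-0.2294)·4 + (-0.2294)·0 + (-0.2294)·1 + (-0.9177)·1 = -2.0647.
u_2 = w_2 + 2.0647·e_1 = (3.5263, -0.4737, 0.5263, -0.8947).
‖u_2‖ = 3.7063, so e_2 = (0.9514, -0.1278, 0.1420, -0.2414).
e_1·w_3 = (-0.2294)·0 + (-0.2294)·(-2) + (-0.2294)·(-4) + (-0.9177)·3 = -1.3765; e_2·w_3 = 0.9514·0 + (-0.1278)·(-2) + 0.1420·(-4) + (-0.2414)·3 = -1.0366.
u_3 = w_3 + 1.3765·e_1 + 1.0366·e_2 = (0.6705, -2.4483, -4.1686, 1.4866).
‖u_3‖ = 5.1020, so e_3 = (0.1314, -0.4799, -0.8170, 0.2914).
Qᵀb = (2.0647, -3.1667, -1.2624).
Back-substitute: x_3 = -1.2624/5.1020 = -0.2474.
x_2 = (-3.1667 + 1.0366·(-0.2474))/3.7063 = -0.9236.
x_1 = (2.0647 + 2.0647·(-0.9236) + 1.3765·(-0.2474))/4.3589 = -0.0419.

x = (-0.0419, -0.9236, -0.2474)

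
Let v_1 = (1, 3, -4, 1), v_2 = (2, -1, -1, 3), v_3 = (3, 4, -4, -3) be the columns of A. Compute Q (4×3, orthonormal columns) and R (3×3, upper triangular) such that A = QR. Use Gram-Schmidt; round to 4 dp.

v_1 = (1, 3, -4, 1); ‖v_1‖ = 5.1962, so e_1 = (0.1925, 0.5774, -0.7698, 0.1925).
e_1·v_2 = 0.1925·2 + 0.5774·(-1) + (-0.7698)·(-1) + 0.1925·3 = 1.1547.
u_2 = v_2 − 1.1547·e_1 = (1.7778, -1.6667, -0.1111, 2.7778).
‖u_2‖ = 3.6968, so e_2 = (0.4809, -0.4508, -0.0301, 0.7514).
e_1·v_3 = 0.1925·3 + 0.5774·4 + (-0.7698)·(-4) + 0.1925·(-3) = 5.3886; e_2·v_3 = 0.4809·3 + (-0.4508)·4 + (-0.0301)·(-4) + 0.7514·(-3) = -2.4946.
u_3 = v_3 − 5.3886·e_1 + 2.4946·e_2 = (3.1626, -0.2358, 0.0732, -2.1626).
‖u_3‖ = 3.8392, so e_3 = (0.8238, -0.0614, 0.0191, -0.5633).

Q = [[0.1925, 0.4809, 0.8238], [0.5774, -0.4508, -0.0614], [-0.7698, -0.0301, 0.0191], [0.1925, 0.7514, -0.5633]], R = [[5.1962, 1.1547, 5.3886], [0.0000, 3.6968, -2.4946], [0.0000, 0.0000, 3.8392]]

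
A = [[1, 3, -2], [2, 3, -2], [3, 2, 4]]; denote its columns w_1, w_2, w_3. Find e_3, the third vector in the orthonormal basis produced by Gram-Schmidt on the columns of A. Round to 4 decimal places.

e_3 = (0.5488, -0.7683, 0.3293)

e_1 = w_1/‖w_1‖ = (1, 2, 3)/3.7417 = (0.2673, 0.5345, 0.8018).
r_{12} = e_1·w_2 = 4.0089.
u_2 = w_2 − 4.0089·e_1 = (1.9286, 0.8571, -1.2143).
‖u_2‖ = 2.4349, so e_2 = (0.7921, 0.3520, -0.4987).
r_{13} = e_1·w_3 = 1.6036; r_{23} = e_2·w_3 = -4.2830.
u_3 = w_3 − 1.6036·e_1 + 4.2830·e_2 = (0.9639, -1.3494, 0.5783).
‖u_3‖ = 1.7562, so e_3 = (0.5488, -0.7683, 0.3293).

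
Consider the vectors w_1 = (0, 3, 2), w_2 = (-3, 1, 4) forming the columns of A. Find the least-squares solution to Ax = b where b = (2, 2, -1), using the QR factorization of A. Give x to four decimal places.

w_1 = (0, 3, 2); ‖w_1‖ = 3.6056, so e_1 = (0.0000, 0.8321, 0.5547).
e_1·w_2 = 0.0000·(-3) + 0.8321·1 + 0.5547·4 = 3.0509.
u_2 = w_2 − 3.0509·e_1 = (-3.0000, -1.5385, 2.3077).
‖u_2‖ = 4.0856, so e_2 = (-0.7343, -0.3766, 0.5648).
Qᵀb = (1.1094, -2.7865).
Back-substitute: x_2 = -2.7865/4.0856 = -0.6820.
x_1 = (1.1094 − 3.0509·(-0.6820))/3.6056 = 0.8848.

x = (0.8848, -0.6820)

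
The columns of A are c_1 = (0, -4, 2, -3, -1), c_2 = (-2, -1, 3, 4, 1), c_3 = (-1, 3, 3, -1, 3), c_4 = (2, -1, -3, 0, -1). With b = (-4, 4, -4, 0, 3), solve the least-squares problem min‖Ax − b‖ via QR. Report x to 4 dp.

c_1 = (0, -4, 2, -3, -1); ‖c_1‖ = 5.4772, so e_1 = (0.0000, -0.7303, 0.3651, -0.5477, -0.1826).
e_1·c_2 = 0.0000·(-2) + (-0.7303)·(-1) + 0.3651·3 + (-0.5477)·4 + (-0.1826)·1 = -0.5477.
u_2 = c_2 + 0.5477·e_1 = (-2.0000, -1.4000, 3.2000, 3.7000, 0.9000).
‖u_2‖ = 5.5408, so e_2 = (-0.3610, -0.2527, 0.5775, 0.6678, 0.1624).
e_1·c_3 = 0.0000·(-1) + (-0.7303)·3 + 0.3651·3 + (-0.5477)·(-1) + (-0.1826)·3 = -1.0954; e_2·c_3 = (-0.3610)·(-1) + (-0.2527)·3 + 0.5775·3 + 0.6678·(-1) + 0.1624·3 = 1.1551.
u_3 = c_3 + 1.0954·e_1 − 1.1551·e_2 = (-0.5831, 2.4919, 2.7329, -2.3713, 2.6124).
‖u_3‖ = 5.1445, so e_3 = (-0.1133, 0.4844, 0.5312, -0.4609, 0.5078).
e_1·c_4 = 0.0000·2 + (-0.7303)·(-1) + 0.3651·(-3) + (-0.5477)·0 + (-0.1826)·(-1) = -0.1826; e_2·c_4 = (-0.3610)·2 + (-0.2527)·(-1) + 0.5775·(-3) + 0.6678·0 + 0.1624·(-1) = -2.3643; e_3·c_4 = (-0.1133)·2 + 0.4844·(-1) + 0.5312·(-3) + (-0.4609)·0 + 0.5078·(-1) = -2.8125.
u_4 = c_4 + 0.1826·e_1 + 2.3643·e_2 + 2.8125·e_3 = (0.8278, -0.3684, -0.0738, 0.1824, 0.7789).
‖u_4‖ = 1.2110, so e_4 = (0.6836, -0.3042, -0.0609, 0.1506, 0.6432).
Qᵀb = (-4.9295, -1.3897, 1.7893, -1.7780).
Back-substitute: x_4 = -1.7780/1.2110 = -1.4683.
x_3 = (1.7893 + 2.8125·(-1.4683))/5.1445 = -0.4549.
x_2 = (-1.3897 − 1.1551·(-0.4549) + 2.3643·(-1.4683))/5.5408 = -0.7825.
x_1 = (-4.9295 + 0.5477·(-0.7825) + 1.0954·(-0.4549) + 0.1826·(-1.4683))/5.4772 = -1.1182.

x = (-1.1182, -0.7825, -0.4549, -1.4683)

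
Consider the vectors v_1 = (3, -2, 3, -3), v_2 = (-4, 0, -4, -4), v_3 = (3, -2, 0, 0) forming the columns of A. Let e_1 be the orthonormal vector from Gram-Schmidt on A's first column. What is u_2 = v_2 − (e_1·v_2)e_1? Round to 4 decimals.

u_2 = (-2.8387, -0.7742, -2.8387, -5.1613)

v_1 = (3, -2, 3, -3); ‖v_1‖ = 5.5678, so e_1 = (0.5388, -0.3592, 0.5388, -0.5388).
e_1·v_2 = 0.5388·(-4) + (-0.3592)·0 + 0.5388·(-4) + (-0.5388)·(-4) = -2.1553.
u_2 = v_2 + 2.1553·e_1 = (-2.8387, -0.7742, -2.8387, -5.1613).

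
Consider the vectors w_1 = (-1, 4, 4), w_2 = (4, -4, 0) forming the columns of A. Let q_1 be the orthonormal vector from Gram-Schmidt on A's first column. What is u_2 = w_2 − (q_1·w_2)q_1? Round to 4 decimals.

u_2 = (3.3939, -1.5758, 2.4242)

q_1 = w_1/‖w_1‖ = (-1, 4, 4)/5.7446 = (-0.1741, 0.6963, 0.6963).
r_{12} = q_1·w_2 = -3.4816.
u_2 = w_2 + 3.4816·q_1 = (3.3939, -1.5758, 2.4242).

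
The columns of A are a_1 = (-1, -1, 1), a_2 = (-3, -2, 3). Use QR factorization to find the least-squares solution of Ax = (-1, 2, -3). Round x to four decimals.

x = (-4.0000, 1.0000)

a_1 = (-1, -1, 1); ‖a_1‖ = 1.7321, so e_1 = (-0.5774, -0.5774, 0.5774).
e_1·a_2 = (-0.5774)·(-3) + (-0.5774)·(-2) + 0.5774·3 = 4.6188.
u_2 = a_2 − 4.6188·e_1 = (-0.3333, 0.6667, 0.3333).
‖u_2‖ = 0.8165, so e_2 = (-0.4082, 0.8165, 0.4082).
Qᵀb = (-2.3094, 0.8165).
Back-substitute: x_2 = 0.8165/0.8165 = 1.0000.
x_1 = (-2.3094 − 4.6188·1.0000)/1.7321 = -4.0000.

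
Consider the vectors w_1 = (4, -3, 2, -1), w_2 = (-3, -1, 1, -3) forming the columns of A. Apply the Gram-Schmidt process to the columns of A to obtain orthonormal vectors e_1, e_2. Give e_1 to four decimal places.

e_1 = (0.7303, -0.5477, 0.3651, -0.1826)

e_1 = w_1/‖w_1‖ = (4, -3, 2, -1)/5.4772 = (0.7303, -0.5477, 0.3651, -0.1826).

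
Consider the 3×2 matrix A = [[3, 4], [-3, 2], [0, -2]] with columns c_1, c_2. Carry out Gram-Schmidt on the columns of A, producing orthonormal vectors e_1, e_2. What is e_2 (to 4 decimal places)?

e_2 = (0.6396, 0.6396, -0.4264)

c_1 = (3, -3, 0); ‖c_1‖ = 4.2426, so e_1 = (0.7071, -0.7071, 0.0000).
e_1·c_2 = 0.7071·4 + (-0.7071)·2 + 0.0000·(-2) = 1.4142.
u_2 = c_2 − 1.4142·e_1 = (3.0000, 3.0000, -2.0000).
‖u_2‖ = 4.6904, so e_2 = (0.6396, 0.6396, -0.4264).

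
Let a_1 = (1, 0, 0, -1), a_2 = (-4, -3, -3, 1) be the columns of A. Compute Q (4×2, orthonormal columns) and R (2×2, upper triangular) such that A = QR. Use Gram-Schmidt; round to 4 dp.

a_1 = (1, 0, 0, -1); ‖a_1‖ = 1.4142, so e_1 = (0.7071, 0.0000, 0.0000, -0.7071).
e_1·a_2 = 0.7071·(-4) + 0.0000·(-3) + 0.0000·(-3) + (-0.7071)·1 = -3.5355.
u_2 = a_2 + 3.5355·e_1 = (-1.5000, -3.0000, -3.0000, -1.5000).
‖u_2‖ = 4.7434, so e_2 = (-0.3162, -0.6325, -0.6325, -0.3162).

Q = [[0.7071, -0.3162], [0.0000, -0.6325], [0.0000, -0.6325], [-0.7071, -0.3162]], R = [[1.4142, -3.5355], [0.0000, 4.7434]]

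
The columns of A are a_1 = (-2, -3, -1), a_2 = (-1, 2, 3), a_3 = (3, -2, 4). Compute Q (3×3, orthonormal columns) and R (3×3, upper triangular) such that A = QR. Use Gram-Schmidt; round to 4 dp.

a_1 = (-2, -3, -1); ‖a_1‖ = 3.7417, so q_1 = (-0.5345, -0.8018, -0.2673).
q_1·a_2 = (-0.5345)·(-1) + (-0.8018)·2 + (-0.2673)·3 = -1.8708.
u_2 = a_2 + 1.8708·q_1 = (-2.0000, 0.5000, 2.5000).
‖u_2‖ = 3.2404, so q_2 = (-0.6172, 0.1543, 0.7715).
q_1·a_3 = (-0.5345)·3 + (-0.8018)·(-2) + (-0.2673)·4 = -1.0690; q_2·a_3 = (-0.6172)·3 + 0.1543·(-2) + 0.7715·4 = 0.9258.
u_3 = a_3 + 1.0690·q_1 − 0.9258·q_2 = (3.0000, -3.0000, 3.0000).
‖u_3‖ = 5.1962, so q_3 = (0.5774, -0.5774, 0.5774).

Q = [[-0.5345, -0.6172, 0.5774], [-0.8018, 0.1543, -0.5774], [-0.2673, 0.7715, 0.5774]], R = [[3.7417, -1.8708, -1.0690], [0.0000, 3.2404, 0.9258], [0.0000, 0.0000, 5.1962]]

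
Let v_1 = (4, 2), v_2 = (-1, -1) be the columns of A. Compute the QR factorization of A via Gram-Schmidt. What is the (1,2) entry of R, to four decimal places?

r_{12} = -1.3416

q_1 = v_1/‖v_1‖ = (4, 2)/4.4721 = (0.8944, 0.4472).
r_{12} = q_1·v_2 = -1.3416.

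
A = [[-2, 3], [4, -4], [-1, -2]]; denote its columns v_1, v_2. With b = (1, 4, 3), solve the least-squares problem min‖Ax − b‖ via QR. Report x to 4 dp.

x = (-0.2919, -0.8565)

v_1 = (-2, 4, -1); ‖v_1‖ = 4.5826, so q_1 = (-0.4364, 0.8729, -0.2182).
q_1·v_2 = (-0.4364)·3 + 0.8729·(-4) + (-0.2182)·(-2) = -4.3644.
u_2 = v_2 + 4.3644·q_1 = (1.0952, -0.1905, -2.9524).
‖u_2‖ = 3.1547, so q_2 = (0.3472, -0.0604, -0.9359).
Qᵀb = (2.4004, -2.7019).
Back-substitute: x_2 = -2.7019/3.1547 = -0.8565.
x_1 = (2.4004 + 4.3644·(-0.8565))/4.5826 = -0.2919.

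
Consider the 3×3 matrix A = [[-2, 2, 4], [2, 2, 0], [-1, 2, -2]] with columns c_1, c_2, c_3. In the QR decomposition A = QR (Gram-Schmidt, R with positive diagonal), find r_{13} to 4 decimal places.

c_1 = (-2, 2, -1); ‖c_1‖ = 3.0000, so e_1 = (-0.6667, 0.6667, -0.3333).
r_{13} = e_1·c_3 = -2.0000.

r_{13} = -2.0000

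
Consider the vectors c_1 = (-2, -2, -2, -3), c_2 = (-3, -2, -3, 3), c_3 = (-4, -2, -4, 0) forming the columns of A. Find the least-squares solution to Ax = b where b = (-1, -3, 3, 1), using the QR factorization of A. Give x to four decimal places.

x = (2.2222, 2.5556, -3.2778)

c_1 = (-2, -2, -2, -3); ‖c_1‖ = 4.5826, so q_1 = (-0.4364, -0.4364, -0.4364, -0.6547).
q_1·c_2 = (-0.4364)·(-3) + (-0.4364)·(-2) + (-0.4364)·(-3) + (-0.6547)·3 = 1.5275.
u_2 = c_2 − 1.5275·q_1 = (-2.3333, -1.3333, -2.3333, 4.0000).
‖u_2‖ = 5.3541, so q_2 = (-0.4358, -0.2490, -0.4358, 0.7471).
q_1·c_3 = (-0.4364)·(-4) + (-0.4364)·(-2) + (-0.4364)·(-4) + (-0.6547)·0 = 4.3644; q_2·c_3 = (-0.4358)·(-4) + (-0.2490)·(-2) + (-0.4358)·(-4) + 0.7471·0 = 3.9845.
u_3 = c_3 − 4.3644·q_1 − 3.9845·q_2 = (-0.3588, 0.8970, -0.3588, -0.1196).
‖u_3‖ = 1.0375, so q_3 = (-0.3458, 0.8646, -0.3458, -0.1153).
Qᵀb = (-0.2182, 0.6226, -3.4007).
Back-substitute: x_3 = -3.4007/1.0375 = -3.2778.
x_2 = (0.6226 − 3.9845·(-3.2778))/5.3541 = 2.5556.
x_1 = (-0.2182 − 1.5275·2.5556 − 4.3644·(-3.2778))/4.5826 = 2.2222.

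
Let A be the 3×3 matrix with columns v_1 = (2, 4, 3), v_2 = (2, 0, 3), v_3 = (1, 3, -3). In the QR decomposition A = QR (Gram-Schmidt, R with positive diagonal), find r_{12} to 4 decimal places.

r_{12} = 2.4140

v_1 = (2, 4, 3); ‖v_1‖ = 5.3852, so e_1 = (0.3714, 0.7428, 0.5571).
r_{12} = e_1·v_2 = 2.4140.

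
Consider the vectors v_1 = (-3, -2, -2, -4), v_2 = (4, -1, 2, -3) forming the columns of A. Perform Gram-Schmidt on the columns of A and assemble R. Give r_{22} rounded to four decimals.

v_1 = (-3, -2, -2, -4); ‖v_1‖ = 5.7446, so q_1 = (-0.5222, -0.3482, -0.3482, -0.6963).
q_1·v_2 = (-0.5222)·4 + (-0.3482)·(-1) + (-0.3482)·2 + (-0.6963)·(-3) = -0.3482.
u_2 = v_2 + 0.3482·q_1 = (3.8182, -1.1212, 1.8788, -3.2424).
r_{22} = ‖u_2‖ = 5.4661.

r_{22} = 5.4661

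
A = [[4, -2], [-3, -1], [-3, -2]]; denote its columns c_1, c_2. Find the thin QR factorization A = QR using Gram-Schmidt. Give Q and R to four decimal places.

Q = [[0.6860, -0.7070], [-0.5145, -0.3044], [-0.5145, -0.6383]], R = [[5.8310, 0.1715], [0.0000, 2.9951]]

c_1 = (4, -3, -3); ‖c_1‖ = 5.8310, so q_1 = (0.6860, -0.5145, -0.5145).
q_1·c_2 = 0.6860·(-2) + (-0.5145)·(-1) + (-0.5145)·(-2) = 0.1715.
u_2 = c_2 − 0.1715·q_1 = (-2.1176, -0.9118, -1.9118).
‖u_2‖ = 2.9951, so q_2 = (-0.7070, -0.3044, -0.6383).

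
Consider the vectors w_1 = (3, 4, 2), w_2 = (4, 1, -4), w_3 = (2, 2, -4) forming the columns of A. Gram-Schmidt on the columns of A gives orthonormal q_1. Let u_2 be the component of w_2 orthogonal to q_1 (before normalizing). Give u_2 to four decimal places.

u_2 = (3.1724, -0.1034, -4.5517)

w_1 = (3, 4, 2); ‖w_1‖ = 5.3852, so q_1 = (0.5571, 0.7428, 0.3714).
q_1·w_2 = 0.5571·4 + 0.7428·1 + 0.3714·(-4) = 1.4856.
u_2 = w_2 − 1.4856·q_1 = (3.1724, -0.1034, -4.5517).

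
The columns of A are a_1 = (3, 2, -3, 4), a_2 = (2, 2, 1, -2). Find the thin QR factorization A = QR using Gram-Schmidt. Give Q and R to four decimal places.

a_1 = (3, 2, -3, 4); ‖a_1‖ = 6.1644, so e_1 = (0.4867, 0.3244, -0.4867, 0.6489).
e_1·a_2 = 0.4867·2 + 0.3244·2 + (-0.4867)·1 + 0.6489·(-2) = -0.1622.
u_2 = a_2 + 0.1622·e_1 = (2.0789, 2.0526, 0.9211, -1.8947).
‖u_2‖ = 3.6019, so e_2 = (0.5772, 0.5699, 0.2557, -0.5260).

Q = [[0.4867, 0.5772], [0.3244, 0.5699], [-0.4867, 0.2557], [0.6489, -0.5260]], R = [[6.1644, -0.1622], [0.0000, 3.6019]]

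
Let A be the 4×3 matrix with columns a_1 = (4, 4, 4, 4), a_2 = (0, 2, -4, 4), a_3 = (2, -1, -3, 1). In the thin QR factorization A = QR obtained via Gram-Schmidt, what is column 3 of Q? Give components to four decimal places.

a_1 = (4, 4, 4, 4); ‖a_1‖ = 8.0000, so q_1 = (0.5000, 0.5000, 0.5000, 0.5000).
q_1·a_2 = 0.5000·0 + 0.5000·2 + 0.5000·(-4) + 0.5000·4 = 1.0000.
u_2 = a_2 − 1.0000·q_1 = (-0.5000, 1.5000, -4.5000, 3.5000).
‖u_2‖ = 5.9161, so q_2 = (-0.0845, 0.2535, -0.7606, 0.5916).
q_1·a_3 = 0.5000·2 + 0.5000·(-1) + 0.5000·(-3) + 0.5000·1 = -0.5000; q_2·a_3 = (-0.0845)·2 + 0.2535·(-1) + (-0.7606)·(-3) + 0.5916·1 = 2.4509.
u_3 = a_3 + 0.5000·q_1 − 2.4509·q_2 = (2.4571, -1.3714, -0.8857, -0.2000).
‖u_3‖ = 2.9568, so q_3 = (0.8310, -0.4638, -0.2995, -0.0676).

q_3 = (0.8310, -0.4638, -0.2995, -0.0676)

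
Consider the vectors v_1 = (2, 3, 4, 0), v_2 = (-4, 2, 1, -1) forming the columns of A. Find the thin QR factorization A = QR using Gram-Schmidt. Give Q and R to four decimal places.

Q = [[0.3714, -0.8850], [0.5571, 0.3835], [0.7428, 0.1549], [0.0000, -0.2139]], R = [[5.3852, 0.3714], [0.0000, 4.6757]]

q_1 = v_1/‖v_1‖ = (2, 3, 4, 0)/5.3852 = (0.3714, 0.5571, 0.7428, 0.0000).
r_{12} = q_1·v_2 = 0.3714.
u_2 = v_2 − 0.3714·q_1 = (-4.1379, 1.7931, 0.7241, -1.0000).
‖u_2‖ = 4.6757, so q_2 = (-0.8850, 0.3835, 0.1549, -0.2139).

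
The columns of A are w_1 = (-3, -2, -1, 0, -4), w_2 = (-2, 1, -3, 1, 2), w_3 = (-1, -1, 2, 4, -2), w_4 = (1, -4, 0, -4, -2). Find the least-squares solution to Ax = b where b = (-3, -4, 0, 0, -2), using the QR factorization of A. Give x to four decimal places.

x = (0.1984, 0.7458, 0.7809, 0.8619)

w_1 = (-3, -2, -1, 0, -4); ‖w_1‖ = 5.4772, so e_1 = (-0.5477, -0.3651, -0.1826, 0.0000, -0.7303).
e_1·w_2 = (-0.5477)·(-2) + (-0.3651)·1 + (-0.1826)·(-3) + 0.0000·1 + (-0.7303)·2 = -0.1826.
u_2 = w_2 + 0.1826·e_1 = (-2.1000, 0.9333, -3.0333, 1.0000, 1.8667).
‖u_2‖ = 4.3551, so e_2 = (-0.4822, 0.2143, -0.6965, 0.2296, 0.4286).
e_1·w_3 = (-0.5477)·(-1) + (-0.3651)·(-1) + (-0.1826)·2 + 0.0000·4 + (-0.7303)·(-2) = 2.0083; e_2·w_3 = (-0.4822)·(-1) + 0.2143·(-1) + (-0.6965)·2 + 0.2296·4 + 0.4286·(-2) = -1.0639.
u_3 = w_3 − 2.0083·e_1 + 1.0639·e_2 = (-0.4130, -0.0387, 1.6257, 4.2443, -0.0773).
‖u_3‖ = 4.5645, so e_3 = (-0.0905, -0.0085, 0.3562, 0.9298, -0.0169).
e_1·w_4 = (-0.5477)·1 + (-0.3651)·(-4) + (-0.1826)·0 + 0.0000·(-4) + (-0.7303)·(-2) = 2.3735; e_2·w_4 = (-0.4822)·1 + 0.2143·(-4) + (-0.6965)·0 + 0.2296·(-4) + 0.4286·(-2) = -3.1151; e_3·w_4 = (-0.0905)·1 + (-0.0085)·(-4) + 0.3562·0 + 0.9298·(-4) + (-0.0169)·(-2) = -3.7421.
u_4 = w_4 − 2.3735·e_1 + 3.1151·e_2 + 3.7421·e_3 = (0.4593, -2.4974, -0.4036, 0.1949, 1.0051).
‖u_4‖ = 2.7675, so e_4 = (0.1660, -0.9024, -0.1458, 0.0704, 0.3632).
Qᵀb = (4.5644, -0.2679, 0.3392, 2.3853).
Back-substitute: x_4 = 2.3853/2.7675 = 0.8619.
x_3 = (0.3392 + 3.7421·0.8619)/4.5645 = 0.7809.
x_2 = (-0.2679 + 1.0639·0.7809 + 3.1151·0.8619)/4.3551 = 0.7458.
x_1 = (4.5644 + 0.1826·0.7458 − 2.0083·0.7809 − 2.3735·0.8619)/5.4772 = 0.1984.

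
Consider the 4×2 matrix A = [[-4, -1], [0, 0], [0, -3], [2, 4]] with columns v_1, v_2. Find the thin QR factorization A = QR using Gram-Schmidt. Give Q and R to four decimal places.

Q = [[-0.8944, 0.3229], [0.0000, 0.0000], [0.0000, -0.6919], [0.4472, 0.6458]], R = [[4.4721, 2.6833], [0.0000, 4.3359]]

q_1 = v_1/‖v_1‖ = (-4, 0, 0, 2)/4.4721 = (-0.8944, 0.0000, 0.0000, 0.4472).
r_{12} = q_1·v_2 = 2.6833.
u_2 = v_2 − 2.6833·q_1 = (1.4000, 0.0000, -3.0000, 2.8000).
‖u_2‖ = 4.3359, so q_2 = (0.3229, 0.0000, -0.6919, 0.6458).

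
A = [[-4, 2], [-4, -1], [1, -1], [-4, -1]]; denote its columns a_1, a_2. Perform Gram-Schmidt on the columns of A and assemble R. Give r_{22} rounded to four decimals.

e_1 = a_1/‖a_1‖ = (-4, -4, 1, -4)/7.0000 = (-0.5714, -0.5714, 0.1429, -0.5714).
r_{12} = e_1·a_2 = -0.1429.
u_2 = a_2 + 0.1429·e_1 = (1.9184, -1.0816, -0.9796, -1.0816).
r_{22} = ‖u_2‖ = 2.6419.

r_{22} = 2.6419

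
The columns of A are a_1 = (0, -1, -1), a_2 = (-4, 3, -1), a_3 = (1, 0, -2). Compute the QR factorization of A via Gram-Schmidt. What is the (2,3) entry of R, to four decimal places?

r_{23} = 0.0000

q_1 = a_1/‖a_1‖ = (0, -1, -1)/1.4142 = (0.0000, -0.7071, -0.7071).
r_{12} = q_1·a_2 = -1.4142.
u_2 = a_2 + 1.4142·q_1 = (-4.0000, 2.0000, -2.0000).
‖u_2‖ = 4.8990, so q_2 = (-0.8165, 0.4082, -0.4082).
r_{23} = q_2·a_3 = 0.0000.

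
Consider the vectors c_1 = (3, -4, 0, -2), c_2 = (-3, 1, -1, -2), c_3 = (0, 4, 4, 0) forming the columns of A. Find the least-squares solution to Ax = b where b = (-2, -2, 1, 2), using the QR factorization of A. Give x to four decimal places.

x = (-0.2949, -0.2436, -0.2724)

c_1 = (3, -4, 0, -2); ‖c_1‖ = 5.3852, so q_1 = (0.5571, -0.7428, 0.0000, -0.3714).
q_1·c_2 = 0.5571·(-3) + (-0.7428)·1 + 0.0000·(-1) + (-0.3714)·(-2) = -1.6713.
u_2 = c_2 + 1.6713·q_1 = (-2.0690, -0.2414, -1.0000, -2.6207).
‖u_2‖ = 3.4938, so q_2 = (-0.5922, -0.0691, -0.2862, -0.7501).
q_1·c_3 = 0.5571·0 + (-0.7428)·4 + 0.0000·4 + (-0.3714)·0 = -2.9711; q_2·c_3 = (-0.5922)·0 + (-0.0691)·4 + (-0.2862)·4 + (-0.7501)·0 = -1.4212.
u_3 = c_3 + 2.9711·q_1 + 1.4212·q_2 = (0.8136, 1.6949, 3.5932, -2.1695).
‖u_3‖ = 4.5992, so q_3 = (0.1769, 0.3685, 0.7813, -0.4717).
Qᵀb = (-0.3714, -0.4639, -1.2530).
Back-substitute: x_3 = -1.2530/4.5992 = -0.2724.
x_2 = (-0.4639 + 1.4212·(-0.2724))/3.4938 = -0.2436.
x_1 = (-0.3714 + 1.6713·(-0.2436) + 2.9711·(-0.2724))/5.3852 = -0.2949.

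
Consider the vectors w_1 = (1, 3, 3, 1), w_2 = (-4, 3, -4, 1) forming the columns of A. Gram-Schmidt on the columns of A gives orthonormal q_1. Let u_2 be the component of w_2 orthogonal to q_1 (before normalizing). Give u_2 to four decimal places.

u_2 = (-3.7000, 3.9000, -3.1000, 1.3000)

w_1 = (1, 3, 3, 1); ‖w_1‖ = 4.4721, so q_1 = (0.2236, 0.6708, 0.6708, 0.2236).
q_1·w_2 = 0.2236·(-4) + 0.6708·3 + 0.6708·(-4) + 0.2236·1 = -1.3416.
u_2 = w_2 + 1.3416·q_1 = (-3.7000, 3.9000, -3.1000, 1.3000).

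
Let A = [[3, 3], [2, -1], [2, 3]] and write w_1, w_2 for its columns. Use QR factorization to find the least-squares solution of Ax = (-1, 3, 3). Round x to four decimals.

w_1 = (3, 2, 2); ‖w_1‖ = 4.1231, so e_1 = (0.7276, 0.4851, 0.4851).
e_1·w_2 = 0.7276·3 + 0.4851·(-1) + 0.4851·3 = 3.1530.
u_2 = w_2 − 3.1530·e_1 = (0.7059, -2.5294, 1.4706).
‖u_2‖ = 3.0098, so e_2 = (0.2345, -0.8404, 0.4886).
Qᵀb = (2.1828, -1.2899).
Back-substitute: x_2 = -1.2899/3.0098 = -0.4286.
x_1 = (2.1828 − 3.1530·(-0.4286))/4.1231 = 0.8571.

x = (0.8571, -0.4286)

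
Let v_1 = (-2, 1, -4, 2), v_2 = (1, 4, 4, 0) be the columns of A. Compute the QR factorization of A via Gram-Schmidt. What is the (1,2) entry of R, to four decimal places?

v_1 = (-2, 1, -4, 2); ‖v_1‖ = 5.0000, so e_1 = (-0.4000, 0.2000, -0.8000, 0.4000).
r_{12} = e_1·v_2 = -2.8000.

r_{12} = -2.8000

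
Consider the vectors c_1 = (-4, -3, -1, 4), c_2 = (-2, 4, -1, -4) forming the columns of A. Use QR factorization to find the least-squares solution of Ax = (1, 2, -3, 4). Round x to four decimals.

c_1 = (-4, -3, -1, 4); ‖c_1‖ = 6.4807, so q_1 = (-0.6172, -0.4629, -0.1543, 0.6172).
q_1·c_2 = (-0.6172)·(-2) + (-0.4629)·4 + (-0.1543)·(-1) + 0.6172·(-4) = -2.9318.
u_2 = c_2 + 2.9318·q_1 = (-3.8095, 2.6429, -1.4524, -2.1905).
‖u_2‖ = 5.3296, so q_2 = (-0.7148, 0.4959, -0.2725, -0.4110).
Qᵀb = (1.3887, -0.5495).
Back-substitute: x_2 = -0.5495/5.3296 = -0.1031.
x_1 = (1.3887 + 2.9318·(-0.1031))/6.4807 = 0.1676.

x = (0.1676, -0.1031)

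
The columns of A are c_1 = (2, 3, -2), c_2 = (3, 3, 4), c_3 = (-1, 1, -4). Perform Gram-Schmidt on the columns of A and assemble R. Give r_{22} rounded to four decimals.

q_1 = c_1/‖c_1‖ = (2, 3, -2)/4.1231 = (0.4851, 0.7276, -0.4851).
r_{12} = q_1·c_2 = 1.6977.
u_2 = c_2 − 1.6977·q_1 = (2.1765, 1.7647, 4.8235).
r_{22} = ‖u_2‖ = 5.5783.

r_{22} = 5.5783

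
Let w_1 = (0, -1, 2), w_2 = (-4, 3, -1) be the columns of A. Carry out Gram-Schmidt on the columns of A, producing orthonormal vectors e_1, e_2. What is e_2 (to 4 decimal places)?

e_1 = w_1/‖w_1‖ = (0, -1, 2)/2.2361 = (0.0000, -0.4472, 0.8944).
r_{12} = e_1·w_2 = -2.2361.
u_2 = w_2 + 2.2361·e_1 = (-4.0000, 2.0000, 1.0000).
‖u_2‖ = 4.5826, so e_2 = (-0.8729, 0.4364, 0.2182).

e_2 = (-0.8729, 0.4364, 0.2182)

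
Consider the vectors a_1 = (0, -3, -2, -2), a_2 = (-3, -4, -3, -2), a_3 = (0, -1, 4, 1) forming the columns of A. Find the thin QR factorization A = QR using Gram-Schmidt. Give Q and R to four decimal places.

Q = [[0.0000, -0.9718, -0.0764], [-0.7276, -0.0381, -0.5797], [-0.4851, -0.1334, 0.8090], [-0.4851, 0.1906, 0.0605]], R = [[4.1231, 5.3358, -1.6977], [0.0000, 3.0870, -0.3049], [0.0000, 0.0000, 3.8762]]

a_1 = (0, -3, -2, -2); ‖a_1‖ = 4.1231, so e_1 = (0.0000, -0.7276, -0.4851, -0.4851).
e_1·a_2 = 0.0000·(-3) + (-0.7276)·(-4) + (-0.4851)·(-3) + (-0.4851)·(-2) = 5.3358.
u_2 = a_2 − 5.3358·e_1 = (-3.0000, -0.1176, -0.4118, 0.5882).
‖u_2‖ = 3.0870, so e_2 = (-0.9718, -0.0381, -0.1334, 0.1906).
e_1·a_3 = 0.0000·0 + (-0.7276)·(-1) + (-0.4851)·4 + (-0.4851)·1 = -1.6977; e_2·a_3 = (-0.9718)·0 + (-0.0381)·(-1) + (-0.1334)·4 + 0.1906·1 = -0.3049.
u_3 = a_3 + 1.6977·e_1 + 0.3049·e_2 = (-0.2963, -2.2469, 3.1358, 0.2346).
‖u_3‖ = 3.8762, so e_3 = (-0.0764, -0.5797, 0.8090, 0.0605).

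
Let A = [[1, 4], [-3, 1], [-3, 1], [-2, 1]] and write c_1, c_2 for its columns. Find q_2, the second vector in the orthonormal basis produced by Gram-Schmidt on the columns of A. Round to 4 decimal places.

q_2 = (0.9756, 0.1118, 0.1118, 0.1524)

c_1 = (1, -3, -3, -2); ‖c_1‖ = 4.7958, so q_1 = (0.2085, -0.6255, -0.6255, -0.4170).
q_1·c_2 = 0.2085·4 + (-0.6255)·1 + (-0.6255)·1 + (-0.4170)·1 = -0.8341.
u_2 = c_2 + 0.8341·q_1 = (4.1739, 0.4783, 0.4783, 0.6522).
‖u_2‖ = 4.2784, so q_2 = (0.9756, 0.1118, 0.1118, 0.1524).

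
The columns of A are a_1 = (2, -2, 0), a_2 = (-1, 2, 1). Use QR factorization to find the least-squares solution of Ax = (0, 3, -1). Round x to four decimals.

x = (-0.5000, 0.3333)

a_1 = (2, -2, 0); ‖a_1‖ = 2.8284, so e_1 = (0.7071, -0.7071, 0.0000).
e_1·a_2 = 0.7071·(-1) + (-0.7071)·2 + 0.0000·1 = -2.1213.
u_2 = a_2 + 2.1213·e_1 = (0.5000, 0.5000, 1.0000).
‖u_2‖ = 1.2247, so e_2 = (0.4082, 0.4082, 0.8165).
Qᵀb = (-2.1213, 0.4082).
Back-substitute: x_2 = 0.4082/1.2247 = 0.3333.
x_1 = (-2.1213 + 2.1213·0.3333)/2.8284 = -0.5000.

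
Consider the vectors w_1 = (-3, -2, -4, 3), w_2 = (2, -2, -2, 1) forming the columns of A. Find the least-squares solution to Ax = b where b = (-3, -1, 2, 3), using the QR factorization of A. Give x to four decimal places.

x = (0.4867, -0.7215)

e_1 = w_1/‖w_1‖ = (-3, -2, -4, 3)/6.1644 = (-0.4867, -0.3244, -0.6489, 0.4867).
r_{12} = e_1·w_2 = 1.4600.
u_2 = w_2 − 1.4600·e_1 = (2.7105, -1.5263, -1.0526, 0.2895).
‖u_2‖ = 3.2967, so e_2 = (0.8222, -0.4630, -0.3193, 0.0878).
Qᵀb = (1.9467, -2.3788).
Back-substitute: x_2 = -2.3788/3.2967 = -0.7215.
x_1 = (1.9467 − 1.4600·(-0.7215))/6.1644 = 0.4867.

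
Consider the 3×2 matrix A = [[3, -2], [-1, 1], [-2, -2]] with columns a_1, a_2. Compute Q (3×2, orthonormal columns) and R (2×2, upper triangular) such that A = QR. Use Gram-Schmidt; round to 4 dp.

a_1 = (3, -1, -2); ‖a_1‖ = 3.7417, so e_1 = (0.8018, -0.2673, -0.5345).
e_1·a_2 = 0.8018·(-2) + (-0.2673)·1 + (-0.5345)·(-2) = -0.8018.
u_2 = a_2 + 0.8018·e_1 = (-1.3571, 0.7857, -2.4286).
‖u_2‖ = 2.8909, so e_2 = (-0.4695, 0.2718, -0.8401).

Q = [[0.8018, -0.4695], [-0.2673, 0.2718], [-0.5345, -0.8401]], R = [[3.7417, -0.8018], [0.0000, 2.8909]]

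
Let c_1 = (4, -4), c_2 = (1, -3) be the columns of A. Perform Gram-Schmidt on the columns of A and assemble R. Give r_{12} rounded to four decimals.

r_{12} = 2.8284

q_1 = c_1/‖c_1‖ = (4, -4)/5.6569 = (0.7071, -0.7071).
r_{12} = q_1·c_2 = 2.8284.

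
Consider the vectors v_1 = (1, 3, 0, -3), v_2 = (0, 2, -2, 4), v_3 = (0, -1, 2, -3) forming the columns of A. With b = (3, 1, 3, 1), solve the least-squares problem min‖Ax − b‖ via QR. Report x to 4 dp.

v_1 = (1, 3, 0, -3); ‖v_1‖ = 4.3589, so e_1 = (0.2294, 0.6882, 0.0000, -0.6882).
e_1·v_2 = 0.2294·0 + 0.6882·2 + 0.0000·(-2) + (-0.6882)·4 = -1.3765.
u_2 = v_2 + 1.3765·e_1 = (0.3158, 2.9474, -2.0000, 3.0526).
‖u_2‖ = 4.7016, so e_2 = (0.0672, 0.6269, -0.4254, 0.6493).
e_1·v_3 = 0.2294·0 + 0.6882·(-1) + 0.0000·2 + (-0.6882)·(-3) = 1.3765; e_2·v_3 = 0.0672·0 + 0.6269·(-1) + (-0.4254)·2 + 0.6493·(-3) = -3.4255.
u_3 = v_3 − 1.3765·e_1 + 3.4255·e_2 = (-0.0857, 0.2000, 0.5429, 0.1714).
‖u_3‖ = 0.6094, so e_3 = (-0.1406, 0.3282, 0.8907, 0.2813).
Qᵀb = (0.6882, 0.2015, 2.8597).
Back-substitute: x_3 = 2.8597/0.6094 = 4.6923.
x_2 = (0.2015 + 3.4255·4.6923)/4.7016 = 3.4615.
x_1 = (0.6882 + 1.3765·3.4615 − 1.3765·4.6923)/4.3589 = -0.2308.

x = (-0.2308, 3.4615, 4.6923)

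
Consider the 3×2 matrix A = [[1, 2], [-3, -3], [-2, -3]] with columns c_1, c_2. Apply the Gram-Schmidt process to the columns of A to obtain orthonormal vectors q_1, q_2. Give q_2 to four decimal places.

q_2 = (0.6745, 0.5518, -0.4905)

q_1 = c_1/‖c_1‖ = (1, -3, -2)/3.7417 = (0.2673, -0.8018, -0.5345).
r_{12} = q_1·c_2 = 4.5434.
u_2 = c_2 − 4.5434·q_1 = (0.7857, 0.6429, -0.5714).
‖u_2‖ = 1.1650, so q_2 = (0.6745, 0.5518, -0.4905).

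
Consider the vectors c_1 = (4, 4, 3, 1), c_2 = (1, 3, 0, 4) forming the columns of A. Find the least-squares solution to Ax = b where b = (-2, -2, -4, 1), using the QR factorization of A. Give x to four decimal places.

c_1 = (4, 4, 3, 1); ‖c_1‖ = 6.4807, so e_1 = (0.6172, 0.6172, 0.4629, 0.1543).
e_1·c_2 = 0.6172·1 + 0.6172·3 + 0.4629·0 + 0.1543·4 = 3.0861.
u_2 = c_2 − 3.0861·e_1 = (-0.9048, 1.0952, -1.4286, 3.5238).
‖u_2‖ = 4.0591, so e_2 = (-0.2229, 0.2698, -0.3519, 0.8681).
Qᵀb = (-4.1662, 2.1821).
Back-substitute: x_2 = 2.1821/4.0591 = 0.5376.
x_1 = (-4.1662 − 3.0861·0.5376)/6.4807 = -0.8988.

x = (-0.8988, 0.5376)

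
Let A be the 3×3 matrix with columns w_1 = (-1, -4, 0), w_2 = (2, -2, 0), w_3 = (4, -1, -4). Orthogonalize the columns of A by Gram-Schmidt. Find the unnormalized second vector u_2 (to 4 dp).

w_1 = (-1, -4, 0); ‖w_1‖ = 4.1231, so e_1 = (-0.2425, -0.9701, 0.0000).
e_1·w_2 = (-0.2425)·2 + (-0.9701)·(-2) + 0.0000·0 = 1.4552.
u_2 = w_2 − 1.4552·e_1 = (2.3529, -0.5882, 0.0000).

u_2 = (2.3529, -0.5882, 0.0000)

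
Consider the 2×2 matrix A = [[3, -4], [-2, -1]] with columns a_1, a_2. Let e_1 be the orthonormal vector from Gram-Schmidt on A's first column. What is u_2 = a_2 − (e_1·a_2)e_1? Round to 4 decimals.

e_1 = a_1/‖a_1‖ = (3, -2)/3.6056 = (0.8321, -0.5547).
r_{12} = e_1·a_2 = -2.7735.
u_2 = a_2 + 2.7735·e_1 = (-1.6923, -2.5385).

u_2 = (-1.6923, -2.5385)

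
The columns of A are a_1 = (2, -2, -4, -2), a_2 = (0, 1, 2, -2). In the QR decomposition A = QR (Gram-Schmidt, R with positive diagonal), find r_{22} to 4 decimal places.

e_1 = a_1/‖a_1‖ = (2, -2, -4, -2)/5.2915 = (0.3780, -0.3780, -0.7559, -0.3780).
r_{12} = e_1·a_2 = -1.1339.
u_2 = a_2 + 1.1339·e_1 = (0.4286, 0.5714, 1.1429, -2.4286).
r_{22} = ‖u_2‖ = 2.7775.

r_{22} = 2.7775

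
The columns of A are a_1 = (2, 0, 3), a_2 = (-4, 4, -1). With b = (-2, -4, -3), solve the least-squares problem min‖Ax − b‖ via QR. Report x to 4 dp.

x = (-1.5714, -0.6753)

e_1 = a_1/‖a_1‖ = (2, 0, 3)/3.6056 = (0.5547, 0.0000, 0.8321).
r_{12} = e_1·a_2 = -3.0509.
u_2 = a_2 + 3.0509·e_1 = (-2.3077, 4.0000, 1.5385).
‖u_2‖ = 4.8675, so e_2 = (-0.4741, 0.8218, 0.3161).
Qᵀb = (-3.6056, -3.2871).
Back-substitute: x_2 = -3.2871/4.8675 = -0.6753.
x_1 = (-3.6056 + 3.0509·(-0.6753))/3.6056 = -1.5714.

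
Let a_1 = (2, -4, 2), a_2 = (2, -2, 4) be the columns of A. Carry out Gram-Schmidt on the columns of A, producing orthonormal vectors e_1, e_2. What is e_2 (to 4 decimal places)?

a_1 = (2, -4, 2); ‖a_1‖ = 4.8990, so e_1 = (0.4082, -0.8165, 0.4082).
e_1·a_2 = 0.4082·2 + (-0.8165)·(-2) + 0.4082·4 = 4.0825.
u_2 = a_2 − 4.0825·e_1 = (0.3333, 1.3333, 2.3333).
‖u_2‖ = 2.7080, so e_2 = (0.1231, 0.4924, 0.8616).

e_2 = (0.1231, 0.4924, 0.8616)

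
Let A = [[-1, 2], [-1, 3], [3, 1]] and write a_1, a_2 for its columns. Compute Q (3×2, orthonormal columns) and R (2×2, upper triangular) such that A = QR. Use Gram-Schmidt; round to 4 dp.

a_1 = (-1, -1, 3); ‖a_1‖ = 3.3166, so q_1 = (-0.3015, -0.3015, 0.9045).
q_1·a_2 = (-0.3015)·2 + (-0.3015)·3 + 0.9045·1 = -0.6030.
u_2 = a_2 + 0.6030·q_1 = (1.8182, 2.8182, 1.5455).
‖u_2‖ = 3.6927, so q_2 = (0.4924, 0.7632, 0.4185).

Q = [[-0.3015, 0.4924], [-0.3015, 0.7632], [0.9045, 0.4185]], R = [[3.3166, -0.6030], [0.0000, 3.6927]]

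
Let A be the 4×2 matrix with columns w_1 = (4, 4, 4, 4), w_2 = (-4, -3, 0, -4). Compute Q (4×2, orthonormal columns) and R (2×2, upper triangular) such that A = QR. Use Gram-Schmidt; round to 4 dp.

Q = [[0.5000, -0.3812], [0.5000, -0.0762], [0.5000, 0.8387], [0.5000, -0.3812]], R = [[8.0000, -5.5000], [0.0000, 3.2787]]

w_1 = (4, 4, 4, 4); ‖w_1‖ = 8.0000, so q_1 = (0.5000, 0.5000, 0.5000, 0.5000).
q_1·w_2 = 0.5000·(-4) + 0.5000·(-3) + 0.5000·0 + 0.5000·(-4) = -5.5000.
u_2 = w_2 + 5.5000·q_1 = (-1.2500, -0.2500, 2.7500, -1.2500).
‖u_2‖ = 3.2787, so q_2 = (-0.3812, -0.0762, 0.8387, -0.3812).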